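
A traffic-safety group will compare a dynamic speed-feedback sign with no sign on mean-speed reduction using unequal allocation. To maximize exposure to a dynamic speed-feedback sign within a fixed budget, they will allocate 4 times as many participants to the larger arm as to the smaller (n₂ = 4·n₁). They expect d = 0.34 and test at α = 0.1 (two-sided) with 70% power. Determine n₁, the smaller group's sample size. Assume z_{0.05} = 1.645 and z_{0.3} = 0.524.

n₁ = 51

With allocation ratio k = n₂/n₁ = 4, Var(x̄₁−x̄₂) = σ²(1/n₁ + 1/(k·n₁)) = σ²·(k+1)/(k·n₁).
So n₁ = (1 + 1/k)·((z_{α/2} + z_β)/d)² = 1.250 × (2.169/0.34)².
n₁ = 1.250 × 40.70 = 50.9.
Round up: n₁ = 51, giving n₂ = 4 × 51 = 204.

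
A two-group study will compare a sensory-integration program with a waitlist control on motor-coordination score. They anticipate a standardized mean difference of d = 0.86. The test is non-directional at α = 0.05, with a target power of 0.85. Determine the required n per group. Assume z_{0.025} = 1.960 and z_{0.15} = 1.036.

n = 25 per group

For two independent groups with equal n: n = 2·((z_{α/2} + z_β) / d)².
z_{α/2} + z_β = 1.960 + 1.036 = 2.996.
n = 2 × (2.996 / 0.86)² = 2 × 3.484² = 2 × 12.14 = 24.3.
Round up to the next whole participant.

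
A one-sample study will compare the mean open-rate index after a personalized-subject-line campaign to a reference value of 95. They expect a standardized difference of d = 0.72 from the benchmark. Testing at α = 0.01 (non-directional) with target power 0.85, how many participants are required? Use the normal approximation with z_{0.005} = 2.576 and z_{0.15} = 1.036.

For a one-sample test: n = ((z_{α/2} + z_β) / d)².
z_{α/2} + z_β = 2.576 + 1.036 = 3.612.
n = (3.612 / 0.72)² = 5.017² = 25.17.
Round up.

n = 26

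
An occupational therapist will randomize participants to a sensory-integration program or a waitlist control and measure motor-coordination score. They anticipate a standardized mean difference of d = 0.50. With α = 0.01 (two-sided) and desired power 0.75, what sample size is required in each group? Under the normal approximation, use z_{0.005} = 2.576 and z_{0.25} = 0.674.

n = 85 per group

For two independent groups with equal n: n = 2·((z_{α/2} + z_β) / d)².
z_{α/2} + z_β = 2.576 + 0.674 = 3.250.
n = 2 × (3.250 / 0.50)² = 2 × 6.500² = 2 × 42.25 = 84.5.
Round up to the next whole participant.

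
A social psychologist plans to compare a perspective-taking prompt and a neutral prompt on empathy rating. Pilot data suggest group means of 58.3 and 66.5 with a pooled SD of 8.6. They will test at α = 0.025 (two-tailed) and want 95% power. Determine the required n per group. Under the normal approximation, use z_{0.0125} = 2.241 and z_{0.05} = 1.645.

Cohen's d = |M₁ − M₂| / SD_pooled = |58.3 − 66.5| / 8.6 = 8.2 / 8.6 = 0.953.
For two independent groups with equal n: n = 2·((z_{α/2} + z_β) / d)².
z_{α/2} + z_β = 2.241 + 1.645 = 3.886.
n = 2 × (3.886 / 0.953)² = 2 × 4.078² = 2 × 16.63 = 33.3.
Round up to the next whole participant.

n = 34 per group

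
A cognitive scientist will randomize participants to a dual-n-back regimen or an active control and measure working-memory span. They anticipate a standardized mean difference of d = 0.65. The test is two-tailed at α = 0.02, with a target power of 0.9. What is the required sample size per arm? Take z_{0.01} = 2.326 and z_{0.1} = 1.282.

n = 62 per group

For two independent groups with equal n: n = 2·((z_{α/2} + z_β) / d)².
z_{α/2} + z_β = 2.326 + 1.282 = 3.608.
n = 2 × (3.608 / 0.65)² = 2 × 5.551² = 2 × 30.81 = 61.6.
Round up to the next whole participant.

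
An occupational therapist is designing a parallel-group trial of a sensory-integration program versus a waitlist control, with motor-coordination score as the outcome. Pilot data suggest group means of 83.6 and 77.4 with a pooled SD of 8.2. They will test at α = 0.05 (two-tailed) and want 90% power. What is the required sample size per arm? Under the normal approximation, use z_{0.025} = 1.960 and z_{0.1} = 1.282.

Cohen's d = |M₁ − M₂| / SD_pooled = |83.6 − 77.4| / 8.2 = 6.2 / 8.2 = 0.756.
For two independent groups with equal n: n = 2·((z_{α/2} + z_β) / d)².
z_{α/2} + z_β = 1.960 + 1.282 = 3.242.
n = 2 × (3.242 / 0.756)² = 2 × 4.288² = 2 × 18.39 = 36.8.
Round up to the next whole participant.

n = 37 per group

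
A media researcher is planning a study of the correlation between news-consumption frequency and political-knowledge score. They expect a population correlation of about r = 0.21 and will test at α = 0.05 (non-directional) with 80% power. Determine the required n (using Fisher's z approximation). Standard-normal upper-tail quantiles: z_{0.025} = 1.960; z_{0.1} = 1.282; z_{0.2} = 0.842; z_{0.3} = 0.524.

Fisher's z: C = ½·ln((1+r)/(1−r)) = ½·ln(1.5316) = 0.2132.
n = ((z_{α/2} + z_β)/C)² + 3.
(1.960 + 0.842) / 0.2132 = 2.802 / 0.2132 = 13.143.
n = 13.143² + 3 = 172.73 + 3 = 175.7.
Round up.

n = 176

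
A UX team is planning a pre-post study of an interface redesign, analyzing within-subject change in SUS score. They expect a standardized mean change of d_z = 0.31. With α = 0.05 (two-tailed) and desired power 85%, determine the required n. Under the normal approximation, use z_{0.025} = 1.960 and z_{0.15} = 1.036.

For a paired (one-sample on differences) test: n = ((z_{α/2} + z_β) / d)².
z_{α/2} + z_β = 1.960 + 1.036 = 2.996.
n = (2.996 / 0.31)² = 9.665² = 93.40.
Round up.

n = 94 pairs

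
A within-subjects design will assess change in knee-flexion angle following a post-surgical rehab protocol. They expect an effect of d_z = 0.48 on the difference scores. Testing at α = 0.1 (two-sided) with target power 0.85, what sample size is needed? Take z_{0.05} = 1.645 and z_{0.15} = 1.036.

n = 32 pairs

For a paired (one-sample on differences) test: n = ((z_{α/2} + z_β) / d)².
z_{α/2} + z_β = 1.645 + 1.036 = 2.681.
n = (2.681 / 0.48)² = 5.585² = 31.20.
Round up.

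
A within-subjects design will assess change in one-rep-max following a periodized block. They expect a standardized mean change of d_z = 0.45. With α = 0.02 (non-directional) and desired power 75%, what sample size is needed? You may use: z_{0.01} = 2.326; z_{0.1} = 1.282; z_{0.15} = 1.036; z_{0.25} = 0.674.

For a paired (one-sample on differences) test: n = ((z_{α/2} + z_β) / d)².
z_{α/2} + z_β = 2.326 + 0.674 = 3.000.
n = (3.000 / 0.45)² = 6.667² = 44.44.
Round up.

n = 45 pairs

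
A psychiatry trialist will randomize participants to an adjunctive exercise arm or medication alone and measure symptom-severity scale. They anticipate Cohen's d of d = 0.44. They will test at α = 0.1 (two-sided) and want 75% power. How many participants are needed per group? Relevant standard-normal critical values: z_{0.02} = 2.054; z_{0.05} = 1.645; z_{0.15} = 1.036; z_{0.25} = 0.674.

For two independent groups with equal n: n = 2·((z_{α/2} + z_β) / d)².
z_{α/2} + z_β = 1.645 + 0.674 = 2.319.
n = 2 × (2.319 / 0.44)² = 2 × 5.270² = 2 × 27.78 = 55.6.
Round up to the next whole participant.

n = 56 per group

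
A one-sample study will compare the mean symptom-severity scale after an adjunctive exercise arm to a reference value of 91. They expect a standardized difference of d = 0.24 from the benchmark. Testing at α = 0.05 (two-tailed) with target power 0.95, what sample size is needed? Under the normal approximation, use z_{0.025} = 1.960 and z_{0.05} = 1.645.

For a one-sample test: n = ((z_{α/2} + z_β) / d)².
z_{α/2} + z_β = 1.960 + 1.645 = 3.605.
n = (3.605 / 0.24)² = 15.021² = 225.63.
Round up.

n = 226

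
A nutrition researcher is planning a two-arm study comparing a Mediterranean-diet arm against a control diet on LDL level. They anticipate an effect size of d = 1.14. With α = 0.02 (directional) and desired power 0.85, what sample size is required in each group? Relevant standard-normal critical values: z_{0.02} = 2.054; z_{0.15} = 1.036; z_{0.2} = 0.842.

For two independent groups with equal n: n = 2·((z_{α} + z_β) / d)².
z_{α} + z_β = 2.054 + 1.036 = 3.090.
n = 2 × (3.090 / 1.14)² = 2 × 2.711² = 2 × 7.35 = 14.7.
Round up to the next whole participant.

n = 15 per group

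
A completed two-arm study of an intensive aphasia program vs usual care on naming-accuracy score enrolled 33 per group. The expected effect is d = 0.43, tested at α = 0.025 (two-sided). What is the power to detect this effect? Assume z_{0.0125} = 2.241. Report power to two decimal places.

power ≈ 0.31

For two equal groups, power = Φ(d·√(n/2) − z_{α/2}).
d·√(n/2) = 0.43 × √(33/2) = 0.43 × 4.062 = 1.747.
z_β = 1.747 − 2.241 = -0.494.
Power = Φ(-0.494) = 0.311.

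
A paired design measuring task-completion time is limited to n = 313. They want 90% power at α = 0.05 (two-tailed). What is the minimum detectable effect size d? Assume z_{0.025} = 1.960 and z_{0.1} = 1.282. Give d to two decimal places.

d_min ≈ 0.18

For a single sample (or paired design) of n = 313: d_min = (z_{α/2} + z_β)/√n.
z-sum = 1.960 + 1.282 = 3.242.
d_min = 3.242 / √313 = 3.242 / 17.692 = 0.183.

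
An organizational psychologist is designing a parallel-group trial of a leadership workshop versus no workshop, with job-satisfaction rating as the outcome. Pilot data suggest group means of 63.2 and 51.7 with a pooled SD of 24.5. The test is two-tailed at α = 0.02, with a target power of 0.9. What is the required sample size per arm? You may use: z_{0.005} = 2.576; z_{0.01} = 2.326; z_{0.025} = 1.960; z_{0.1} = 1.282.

Cohen's d = |M₁ − M₂| / SD_pooled = |63.2 − 51.7| / 24.5 = 11.5 / 24.5 = 0.469.
For two independent groups with equal n: n = 2·((z_{α/2} + z_β) / d)².
z_{α/2} + z_β = 2.326 + 1.282 = 3.608.
n = 2 × (3.608 / 0.469)² = 2 × 7.693² = 2 × 59.18 = 118.4.
Round up to the next whole participant.

n = 119 per group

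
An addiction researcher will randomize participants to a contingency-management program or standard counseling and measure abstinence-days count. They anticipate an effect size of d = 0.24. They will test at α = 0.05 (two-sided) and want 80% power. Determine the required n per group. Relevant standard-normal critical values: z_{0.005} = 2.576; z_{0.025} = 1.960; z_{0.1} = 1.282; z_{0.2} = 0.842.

For two independent groups with equal n: n = 2·((z_{α/2} + z_β) / d)².
z_{α/2} + z_β = 1.960 + 0.842 = 2.802.
n = 2 × (2.802 / 0.24)² = 2 × 11.675² = 2 × 136.31 = 272.6.
Round up to the next whole participant.

n = 273 per group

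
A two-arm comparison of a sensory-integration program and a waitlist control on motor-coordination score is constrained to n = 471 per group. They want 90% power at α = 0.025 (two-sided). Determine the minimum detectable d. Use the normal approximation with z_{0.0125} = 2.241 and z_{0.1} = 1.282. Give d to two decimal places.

For two independent groups of n = 471 each: d_min = (z_{α/2} + z_β)·√(2/n).
z-sum = 2.241 + 1.282 = 3.523.
d_min = 3.523 × √(2/471) = 3.523 × 0.0652 = 0.230.

d_min ≈ 0.23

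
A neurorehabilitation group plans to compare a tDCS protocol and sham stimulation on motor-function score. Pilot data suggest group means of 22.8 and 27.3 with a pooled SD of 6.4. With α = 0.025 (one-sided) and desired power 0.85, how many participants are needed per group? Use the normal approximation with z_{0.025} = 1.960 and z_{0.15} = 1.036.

n = 37 per group

Cohen's d = |M₁ − M₂| / SD_pooled = |22.8 − 27.3| / 6.4 = 4.5 / 6.4 = 0.703.
For two independent groups with equal n: n = 2·((z_{α} + z_β) / d)².
z_{α} + z_β = 1.960 + 1.036 = 2.996.
n = 2 × (2.996 / 0.703)² = 2 × 4.262² = 2 × 18.16 = 36.3.
Round up to the next whole participant.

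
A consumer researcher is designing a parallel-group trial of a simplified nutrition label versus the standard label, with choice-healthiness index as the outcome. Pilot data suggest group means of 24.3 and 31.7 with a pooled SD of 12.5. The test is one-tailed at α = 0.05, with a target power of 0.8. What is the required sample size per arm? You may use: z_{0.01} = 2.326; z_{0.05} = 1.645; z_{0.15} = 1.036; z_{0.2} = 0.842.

Cohen's d = |M₁ − M₂| / SD_pooled = |24.3 − 31.7| / 12.5 = 7.4 / 12.5 = 0.592.
For two independent groups with equal n: n = 2·((z_{α} + z_β) / d)².
z_{α} + z_β = 1.645 + 0.842 = 2.487.
n = 2 × (2.487 / 0.592)² = 2 × 4.201² = 2 × 17.65 = 35.3.
Round up to the next whole participant.

n = 36 per group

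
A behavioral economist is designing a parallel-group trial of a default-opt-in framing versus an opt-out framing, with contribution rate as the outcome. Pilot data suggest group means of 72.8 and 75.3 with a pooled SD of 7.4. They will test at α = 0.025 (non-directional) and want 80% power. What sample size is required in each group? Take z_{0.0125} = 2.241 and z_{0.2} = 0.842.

n = 167 per group

Cohen's d = |M₁ − M₂| / SD_pooled = |72.8 − 75.3| / 7.4 = 2.5 / 7.4 = 0.338.
For two independent groups with equal n: n = 2·((z_{α/2} + z_β) / d)².
z_{α/2} + z_β = 2.241 + 0.842 = 3.083.
n = 2 × (3.083 / 0.338)² = 2 × 9.121² = 2 × 83.20 = 166.4.
Round up to the next whole participant.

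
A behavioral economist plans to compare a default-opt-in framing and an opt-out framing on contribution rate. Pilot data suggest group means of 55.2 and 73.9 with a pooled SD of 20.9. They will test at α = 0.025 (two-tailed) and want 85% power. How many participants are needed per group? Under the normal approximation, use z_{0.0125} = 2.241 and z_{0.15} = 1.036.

Cohen's d = |M₁ − M₂| / SD_pooled = |55.2 − 73.9| / 20.9 = 18.7 / 20.9 = 0.895.
For two independent groups with equal n: n = 2·((z_{α/2} + z_β) / d)².
z_{α/2} + z_β = 2.241 + 1.036 = 3.277.
n = 2 × (3.277 / 0.895)² = 2 × 3.661² = 2 × 13.41 = 26.8.
Round up to the next whole participant.

n = 27 per group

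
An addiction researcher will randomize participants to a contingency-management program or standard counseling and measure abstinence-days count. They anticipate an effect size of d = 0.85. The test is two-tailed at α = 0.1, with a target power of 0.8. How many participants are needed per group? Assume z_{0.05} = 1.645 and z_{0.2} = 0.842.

For two independent groups with equal n: n = 2·((z_{α/2} + z_β) / d)².
z_{α/2} + z_β = 1.645 + 0.842 = 2.487.
n = 2 × (2.487 / 0.85)² = 2 × 2.926² = 2 × 8.56 = 17.1.
Round up to the next whole participant.

n = 18 per group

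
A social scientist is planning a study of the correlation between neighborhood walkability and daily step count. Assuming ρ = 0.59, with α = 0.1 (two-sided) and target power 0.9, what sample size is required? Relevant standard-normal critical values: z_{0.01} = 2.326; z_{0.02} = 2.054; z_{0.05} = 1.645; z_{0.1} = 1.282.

n = 22

Fisher's z: C = ½·ln((1+r)/(1−r)) = ½·ln(3.8780) = 0.6777.
n = ((z_{α/2} + z_β)/C)² + 3.
(1.645 + 1.282) / 0.6777 = 2.927 / 0.6777 = 4.319.
n = 4.319² + 3 = 18.65 + 3 = 21.7.
Round up.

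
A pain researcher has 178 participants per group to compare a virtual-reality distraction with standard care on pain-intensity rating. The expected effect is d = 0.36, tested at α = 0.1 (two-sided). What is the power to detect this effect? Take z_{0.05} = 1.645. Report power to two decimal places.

power ≈ 0.96

For two equal groups, power = Φ(d·√(n/2) − z_{α/2}).
d·√(n/2) = 0.36 × √(178/2) = 0.36 × 9.434 = 3.396.
z_β = 3.396 − 1.645 = 1.751.
Power = Φ(1.751) = 0.960.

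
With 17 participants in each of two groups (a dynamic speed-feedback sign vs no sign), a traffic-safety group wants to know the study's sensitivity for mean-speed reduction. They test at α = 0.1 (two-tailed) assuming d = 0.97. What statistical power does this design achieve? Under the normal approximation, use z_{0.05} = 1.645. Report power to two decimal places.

For two equal groups, power = Φ(d·√(n/2) − z_{α/2}).
d·√(n/2) = 0.97 × √(17/2) = 0.97 × 2.915 = 2.828.
z_β = 2.828 − 1.645 = 1.183.
Power = Φ(1.183) = 0.882.

power ≈ 0.88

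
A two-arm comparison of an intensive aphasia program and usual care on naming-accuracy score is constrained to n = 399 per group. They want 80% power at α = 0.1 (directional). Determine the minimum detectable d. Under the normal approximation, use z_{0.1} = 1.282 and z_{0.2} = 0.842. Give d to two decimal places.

For two independent groups of n = 399 each: d_min = (z_{α} + z_β)·√(2/n).
z-sum = 1.282 + 0.842 = 2.124.
d_min = 2.124 × √(2/399) = 2.124 × 0.0708 = 0.150.

d_min ≈ 0.15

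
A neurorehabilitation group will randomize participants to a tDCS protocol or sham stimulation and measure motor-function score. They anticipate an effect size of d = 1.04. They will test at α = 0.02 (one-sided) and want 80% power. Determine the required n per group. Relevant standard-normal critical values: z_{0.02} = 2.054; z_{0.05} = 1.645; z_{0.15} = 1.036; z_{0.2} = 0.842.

For two independent groups with equal n: n = 2·((z_{α} + z_β) / d)².
z_{α} + z_β = 2.054 + 0.842 = 2.896.
n = 2 × (2.896 / 1.04)² = 2 × 2.785² = 2 × 7.75 = 15.5.
Round up to the next whole participant.

n = 16 per group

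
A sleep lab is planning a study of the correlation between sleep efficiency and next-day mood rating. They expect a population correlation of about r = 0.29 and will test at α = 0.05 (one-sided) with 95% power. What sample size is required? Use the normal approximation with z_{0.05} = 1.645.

n = 125

Fisher's z: C = ½·ln((1+r)/(1−r)) = ½·ln(1.8169) = 0.2986.
n = ((z_{α} + z_β)/C)² + 3.
(1.645 + 1.645) / 0.2986 = 3.290 / 0.2986 = 11.018.
n = 11.018² + 3 = 121.40 + 3 = 124.4.
Round up.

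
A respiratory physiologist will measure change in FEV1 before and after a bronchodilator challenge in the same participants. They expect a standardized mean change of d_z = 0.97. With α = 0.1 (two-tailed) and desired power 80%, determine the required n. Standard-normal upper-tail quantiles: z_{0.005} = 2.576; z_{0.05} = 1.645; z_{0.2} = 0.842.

n = 7 pairs

For a paired (one-sample on differences) test: n = ((z_{α/2} + z_β) / d)².
z_{α/2} + z_β = 1.645 + 0.842 = 2.487.
n = (2.487 / 0.97)² = 2.564² = 6.57.
Round up.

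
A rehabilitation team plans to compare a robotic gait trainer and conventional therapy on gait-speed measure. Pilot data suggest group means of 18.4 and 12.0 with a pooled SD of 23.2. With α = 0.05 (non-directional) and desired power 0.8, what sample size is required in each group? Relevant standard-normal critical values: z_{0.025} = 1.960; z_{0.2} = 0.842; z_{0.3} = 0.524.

Cohen's d = |M₁ − M₂| / SD_pooled = |18.4 − 12.0| / 23.2 = 6.4 / 23.2 = 0.276.
For two independent groups with equal n: n = 2·((z_{α/2} + z_β) / d)².
z_{α/2} + z_β = 1.960 + 0.842 = 2.802.
n = 2 × (2.802 / 0.276)² = 2 × 10.152² = 2 × 103.07 = 206.1.
Round up to the next whole participant.

n = 207 per group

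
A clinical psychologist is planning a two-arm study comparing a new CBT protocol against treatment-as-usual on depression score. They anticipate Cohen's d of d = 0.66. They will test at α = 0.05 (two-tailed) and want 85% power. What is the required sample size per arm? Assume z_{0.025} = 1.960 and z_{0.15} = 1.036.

n = 42 per group

For two independent groups with equal n: n = 2·((z_{α/2} + z_β) / d)².
z_{α/2} + z_β = 1.960 + 1.036 = 2.996.
n = 2 × (2.996 / 0.66)² = 2 × 4.539² = 2 × 20.61 = 41.2.
Round up to the next whole participant.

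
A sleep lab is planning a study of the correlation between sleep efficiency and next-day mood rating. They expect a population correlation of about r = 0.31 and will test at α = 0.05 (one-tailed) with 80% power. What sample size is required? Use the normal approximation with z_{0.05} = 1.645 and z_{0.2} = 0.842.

n = 64

Fisher's z: C = ½·ln((1+r)/(1−r)) = ½·ln(1.8986) = 0.3205.
n = ((z_{α} + z_β)/C)² + 3.
(1.645 + 0.842) / 0.3205 = 2.487 / 0.3205 = 7.760.
n = 7.760² + 3 = 60.21 + 3 = 63.2.
Round up.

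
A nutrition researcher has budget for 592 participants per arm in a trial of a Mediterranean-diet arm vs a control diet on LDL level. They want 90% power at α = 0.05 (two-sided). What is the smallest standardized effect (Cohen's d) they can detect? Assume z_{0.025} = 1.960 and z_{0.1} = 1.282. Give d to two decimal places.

For two independent groups of n = 592 each: d_min = (z_{α/2} + z_β)·√(2/n).
z-sum = 1.960 + 1.282 = 3.242.
d_min = 3.242 × √(2/592) = 3.242 × 0.0581 = 0.188.

d_min ≈ 0.19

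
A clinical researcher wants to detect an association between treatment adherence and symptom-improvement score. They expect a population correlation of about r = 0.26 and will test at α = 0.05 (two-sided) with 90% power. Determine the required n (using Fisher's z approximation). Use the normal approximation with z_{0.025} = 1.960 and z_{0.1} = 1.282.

n = 152

Fisher's z: C = ½·ln((1+r)/(1−r)) = ½·ln(1.7027) = 0.2661.
n = ((z_{α/2} + z_β)/C)² + 3.
(1.960 + 1.282) / 0.2661 = 3.242 / 0.2661 = 12.183.
n = 12.183² + 3 = 148.43 + 3 = 151.4.
Round up.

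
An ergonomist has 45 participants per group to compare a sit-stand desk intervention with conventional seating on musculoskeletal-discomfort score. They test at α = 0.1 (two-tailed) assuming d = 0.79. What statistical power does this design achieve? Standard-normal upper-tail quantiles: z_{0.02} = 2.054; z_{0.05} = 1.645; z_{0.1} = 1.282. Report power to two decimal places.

power ≈ 0.98

For two equal groups, power = Φ(d·√(n/2) − z_{α/2}).
d·√(n/2) = 0.79 × √(45/2) = 0.79 × 4.743 = 3.747.
z_β = 3.747 − 1.645 = 2.102.
Power = Φ(2.102) = 0.982.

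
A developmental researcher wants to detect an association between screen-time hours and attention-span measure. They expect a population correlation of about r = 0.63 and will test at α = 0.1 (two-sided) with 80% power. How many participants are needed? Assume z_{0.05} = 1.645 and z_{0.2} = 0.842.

Fisher's z: C = ½·ln((1+r)/(1−r)) = ½·ln(4.4054) = 0.7414.
n = ((z_{α/2} + z_β)/C)² + 3.
(1.645 + 0.842) / 0.7414 = 2.487 / 0.7414 = 3.354.
n = 3.354² + 3 = 11.25 + 3 = 14.3.
Round up.

n = 15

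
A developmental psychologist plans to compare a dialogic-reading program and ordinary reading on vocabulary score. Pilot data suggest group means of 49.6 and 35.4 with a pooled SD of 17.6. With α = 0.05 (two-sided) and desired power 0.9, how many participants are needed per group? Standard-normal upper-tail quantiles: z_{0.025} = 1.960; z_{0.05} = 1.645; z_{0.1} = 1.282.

n = 33 per group

Cohen's d = |M₁ − M₂| / SD_pooled = |49.6 − 35.4| / 17.6 = 14.2 / 17.6 = 0.807.
For two independent groups with equal n: n = 2·((z_{α/2} + z_β) / d)².
z_{α/2} + z_β = 1.960 + 1.282 = 3.242.
n = 2 × (3.242 / 0.807)² = 2 × 4.017² = 2 × 16.14 = 32.3.
Round up to the next whole participant.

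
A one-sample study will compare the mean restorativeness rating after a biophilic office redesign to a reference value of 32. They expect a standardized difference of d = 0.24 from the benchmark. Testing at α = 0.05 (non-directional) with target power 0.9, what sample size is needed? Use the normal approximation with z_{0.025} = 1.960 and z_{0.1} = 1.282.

For a one-sample test: n = ((z_{α/2} + z_β) / d)².
z_{α/2} + z_β = 1.960 + 1.282 = 3.242.
n = (3.242 / 0.24)² = 13.508² = 182.48.
Round up.

n = 183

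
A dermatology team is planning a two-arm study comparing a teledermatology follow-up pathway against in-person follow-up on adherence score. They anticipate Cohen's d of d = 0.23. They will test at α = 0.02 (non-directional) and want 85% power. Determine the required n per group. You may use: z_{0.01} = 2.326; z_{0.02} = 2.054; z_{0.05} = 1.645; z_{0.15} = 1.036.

n = 428 per group

For two independent groups with equal n: n = 2·((z_{α/2} + z_β) / d)².
z_{α/2} + z_β = 2.326 + 1.036 = 3.362.
n = 2 × (3.362 / 0.23)² = 2 × 14.617² = 2 × 213.67 = 427.3.
Round up to the next whole participant.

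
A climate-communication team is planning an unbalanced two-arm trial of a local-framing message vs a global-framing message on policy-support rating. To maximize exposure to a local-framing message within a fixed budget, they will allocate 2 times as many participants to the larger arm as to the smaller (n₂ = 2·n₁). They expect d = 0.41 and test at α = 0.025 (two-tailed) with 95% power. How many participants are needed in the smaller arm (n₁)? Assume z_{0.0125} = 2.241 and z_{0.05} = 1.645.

n₁ = 135

With allocation ratio k = n₂/n₁ = 2, Var(x̄₁−x̄₂) = σ²(1/n₁ + 1/(k·n₁)) = σ²·(k+1)/(k·n₁).
So n₁ = (1 + 1/k)·((z_{α/2} + z_β)/d)² = 1.500 × (3.886/0.41)².
n₁ = 1.500 × 89.83 = 134.8.
Round up: n₁ = 135, giving n₂ = 2 × 135 = 270.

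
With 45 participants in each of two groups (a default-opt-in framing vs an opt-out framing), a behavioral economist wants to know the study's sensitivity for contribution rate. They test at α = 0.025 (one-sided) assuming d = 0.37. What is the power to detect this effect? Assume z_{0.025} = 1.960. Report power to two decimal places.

For two equal groups, power = Φ(d·√(n/2) − z_{α}).
d·√(n/2) = 0.37 × √(45/2) = 0.37 × 4.743 = 1.755.
z_β = 1.755 − 1.960 = -0.205.
Power = Φ(-0.205) = 0.419.

power ≈ 0.42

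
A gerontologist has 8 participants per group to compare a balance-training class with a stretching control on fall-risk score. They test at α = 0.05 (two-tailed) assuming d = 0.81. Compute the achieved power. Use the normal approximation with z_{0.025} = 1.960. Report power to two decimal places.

For two equal groups, power = Φ(d·√(n/2) − z_{α/2}).
d·√(n/2) = 0.81 × √(8/2) = 0.81 × 2.000 = 1.620.
z_β = 1.620 − 1.960 = -0.340.
Power = Φ(-0.340) = 0.367.

power ≈ 0.37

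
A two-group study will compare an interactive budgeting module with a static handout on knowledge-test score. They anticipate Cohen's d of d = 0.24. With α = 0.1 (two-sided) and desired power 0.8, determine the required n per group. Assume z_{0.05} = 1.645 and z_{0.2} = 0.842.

For two independent groups with equal n: n = 2·((z_{α/2} + z_β) / d)².
z_{α/2} + z_β = 1.645 + 0.842 = 2.487.
n = 2 × (2.487 / 0.24)² = 2 × 10.363² = 2 × 107.38 = 214.8.
Round up to the next whole participant.

n = 215 per group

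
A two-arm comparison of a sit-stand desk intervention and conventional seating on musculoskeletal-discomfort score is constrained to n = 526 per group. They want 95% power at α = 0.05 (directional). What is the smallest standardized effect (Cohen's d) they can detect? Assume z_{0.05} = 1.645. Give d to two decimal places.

For two independent groups of n = 526 each: d_min = (z_{α} + z_β)·√(2/n).
z-sum = 1.645 + 1.645 = 3.290.
d_min = 3.290 × √(2/526) = 3.290 × 0.0617 = 0.203.

d_min ≈ 0.20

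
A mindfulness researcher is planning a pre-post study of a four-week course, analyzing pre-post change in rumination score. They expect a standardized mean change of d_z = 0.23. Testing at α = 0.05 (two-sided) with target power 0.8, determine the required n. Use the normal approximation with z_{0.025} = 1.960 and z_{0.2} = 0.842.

n = 149 pairs

For a paired (one-sample on differences) test: n = ((z_{α/2} + z_β) / d)².
z_{α/2} + z_β = 1.960 + 0.842 = 2.802.
n = (2.802 / 0.23)² = 12.183² = 148.42.
Round up.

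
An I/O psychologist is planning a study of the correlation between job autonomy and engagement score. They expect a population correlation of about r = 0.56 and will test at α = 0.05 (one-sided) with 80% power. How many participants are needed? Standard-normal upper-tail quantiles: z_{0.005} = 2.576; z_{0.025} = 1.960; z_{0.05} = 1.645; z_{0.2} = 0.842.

Fisher's z: C = ½·ln((1+r)/(1−r)) = ½·ln(3.5455) = 0.6328.
n = ((z_{α} + z_β)/C)² + 3.
(1.645 + 0.842) / 0.6328 = 2.487 / 0.6328 = 3.930.
n = 3.930² + 3 = 15.45 + 3 = 18.4.
Round up.

n = 19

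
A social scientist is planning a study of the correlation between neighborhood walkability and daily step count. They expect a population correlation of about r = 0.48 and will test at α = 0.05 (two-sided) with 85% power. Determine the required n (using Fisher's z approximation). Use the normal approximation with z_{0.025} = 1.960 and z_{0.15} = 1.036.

n = 36

Fisher's z: C = ½·ln((1+r)/(1−r)) = ½·ln(2.8462) = 0.5230.
n = ((z_{α/2} + z_β)/C)² + 3.
(1.960 + 1.036) / 0.5230 = 2.996 / 0.5230 = 5.728.
n = 5.728² + 3 = 32.82 + 3 = 35.8.
Round up.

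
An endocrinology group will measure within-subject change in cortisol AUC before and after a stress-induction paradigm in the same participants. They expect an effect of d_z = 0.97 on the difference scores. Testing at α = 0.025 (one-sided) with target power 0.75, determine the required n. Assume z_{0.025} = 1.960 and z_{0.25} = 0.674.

n = 8 pairs

For a paired (one-sample on differences) test: n = ((z_{α} + z_β) / d)².
z_{α} + z_β = 1.960 + 0.674 = 2.634.
n = (2.634 / 0.97)² = 2.715² = 7.37.
Round up.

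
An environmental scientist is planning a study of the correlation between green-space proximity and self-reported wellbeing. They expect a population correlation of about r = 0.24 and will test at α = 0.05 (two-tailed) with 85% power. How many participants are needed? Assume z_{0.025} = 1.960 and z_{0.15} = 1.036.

n = 153

Fisher's z: C = ½·ln((1+r)/(1−r)) = ½·ln(1.6316) = 0.2448.
n = ((z_{α/2} + z_β)/C)² + 3.
(1.960 + 1.036) / 0.2448 = 2.996 / 0.2448 = 12.239.
n = 12.239² + 3 = 149.78 + 3 = 152.8.
Round up.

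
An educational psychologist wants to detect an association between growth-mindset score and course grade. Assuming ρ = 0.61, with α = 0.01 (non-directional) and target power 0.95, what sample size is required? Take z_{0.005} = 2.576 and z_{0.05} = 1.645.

n = 39

Fisher's z: C = ½·ln((1+r)/(1−r)) = ½·ln(4.1282) = 0.7089.
n = ((z_{α/2} + z_β)/C)² + 3.
(2.576 + 1.645) / 0.7089 = 4.221 / 0.7089 = 5.954.
n = 5.954² + 3 = 35.45 + 3 = 38.5.
Round up.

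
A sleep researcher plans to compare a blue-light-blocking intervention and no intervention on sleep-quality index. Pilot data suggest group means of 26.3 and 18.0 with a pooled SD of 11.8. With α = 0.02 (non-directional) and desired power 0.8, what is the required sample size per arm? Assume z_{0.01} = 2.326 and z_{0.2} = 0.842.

n = 41 per group

Cohen's d = |M₁ − M₂| / SD_pooled = |26.3 − 18.0| / 11.8 = 8.3 / 11.8 = 0.703.
For two independent groups with equal n: n = 2·((z_{α/2} + z_β) / d)².
z_{α/2} + z_β = 2.326 + 0.842 = 3.168.
n = 2 × (3.168 / 0.703)² = 2 × 4.506² = 2 × 20.31 = 40.6.
Round up to the next whole participant.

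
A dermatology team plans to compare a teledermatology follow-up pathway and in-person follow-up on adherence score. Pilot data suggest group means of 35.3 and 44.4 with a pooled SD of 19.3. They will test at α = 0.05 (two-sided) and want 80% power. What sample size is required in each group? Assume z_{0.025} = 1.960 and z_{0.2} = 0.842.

n = 71 per group

Cohen's d = |M₁ − M₂| / SD_pooled = |35.3 − 44.4| / 19.3 = 9.1 / 19.3 = 0.472.
For two independent groups with equal n: n = 2·((z_{α/2} + z_β) / d)².
z_{α/2} + z_β = 1.960 + 0.842 = 2.802.
n = 2 × (2.802 / 0.472)² = 2 × 5.936² = 2 × 35.24 = 70.5.
Round up to the next whole participant.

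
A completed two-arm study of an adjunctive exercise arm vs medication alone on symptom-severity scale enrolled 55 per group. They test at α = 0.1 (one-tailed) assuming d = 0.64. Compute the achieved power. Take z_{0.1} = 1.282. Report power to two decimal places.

power ≈ 0.98

For two equal groups, power = Φ(d·√(n/2) − z_{α}).
d·√(n/2) = 0.64 × √(55/2) = 0.64 × 5.244 = 3.356.
z_β = 3.356 − 1.282 = 2.074.
Power = Φ(2.074) = 0.981.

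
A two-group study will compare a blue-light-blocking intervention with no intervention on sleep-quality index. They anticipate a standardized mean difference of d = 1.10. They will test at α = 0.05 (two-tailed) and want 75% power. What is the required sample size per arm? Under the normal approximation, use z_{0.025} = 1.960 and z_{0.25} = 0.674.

For two independent groups with equal n: n = 2·((z_{α/2} + z_β) / d)².
z_{α/2} + z_β = 1.960 + 0.674 = 2.634.
n = 2 × (2.634 / 1.10)² = 2 × 2.395² = 2 × 5.73 = 11.5.
Round up to the next whole participant.

n = 12 per group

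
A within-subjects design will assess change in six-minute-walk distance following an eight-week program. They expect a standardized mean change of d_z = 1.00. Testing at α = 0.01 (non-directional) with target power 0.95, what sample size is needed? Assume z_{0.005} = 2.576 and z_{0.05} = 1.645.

n = 18 pairs

For a paired (one-sample on differences) test: n = ((z_{α/2} + z_β) / d)².
z_{α/2} + z_β = 2.576 + 1.645 = 4.221.
n = (4.221 / 1.00)² = 4.221² = 17.82.
Round up.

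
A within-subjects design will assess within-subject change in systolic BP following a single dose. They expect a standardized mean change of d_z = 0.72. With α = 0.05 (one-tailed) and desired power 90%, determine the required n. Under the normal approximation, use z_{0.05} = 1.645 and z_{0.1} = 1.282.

n = 17 pairs

For a paired (one-sample on differences) test: n = ((z_{α} + z_β) / d)².
z_{α} + z_β = 1.645 + 1.282 = 2.927.
n = (2.927 / 0.72)² = 4.065² = 16.53.
Round up.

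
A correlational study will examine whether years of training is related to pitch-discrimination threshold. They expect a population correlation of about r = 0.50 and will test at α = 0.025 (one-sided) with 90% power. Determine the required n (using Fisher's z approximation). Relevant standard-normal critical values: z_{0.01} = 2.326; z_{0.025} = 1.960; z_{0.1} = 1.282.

n = 38

Fisher's z: C = ½·ln((1+r)/(1−r)) = ½·ln(3.0000) = 0.5493.
n = ((z_{α} + z_β)/C)² + 3.
(1.960 + 1.282) / 0.5493 = 3.242 / 0.5493 = 5.902.
n = 5.902² + 3 = 34.83 + 3 = 37.8.
Round up.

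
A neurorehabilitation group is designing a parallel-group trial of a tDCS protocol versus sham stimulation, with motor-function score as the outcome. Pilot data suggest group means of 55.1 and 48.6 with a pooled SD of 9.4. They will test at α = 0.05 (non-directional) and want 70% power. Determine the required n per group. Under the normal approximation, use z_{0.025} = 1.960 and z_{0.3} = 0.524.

n = 26 per group

Cohen's d = |M₁ − M₂| / SD_pooled = |55.1 − 48.6| / 9.4 = 6.5 / 9.4 = 0.691.
For two independent groups with equal n: n = 2·((z_{α/2} + z_β) / d)².
z_{α/2} + z_β = 1.960 + 0.524 = 2.484.
n = 2 × (2.484 / 0.691)² = 2 × 3.595² = 2 × 12.92 = 25.8.
Round up to the next whole participant.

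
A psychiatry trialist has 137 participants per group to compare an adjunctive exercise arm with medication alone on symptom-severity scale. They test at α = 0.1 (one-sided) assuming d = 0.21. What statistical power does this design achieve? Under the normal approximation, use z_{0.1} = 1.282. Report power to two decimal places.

power ≈ 0.68

For two equal groups, power = Φ(d·√(n/2) − z_{α}).
d·√(n/2) = 0.21 × √(137/2) = 0.21 × 8.276 = 1.738.
z_β = 1.738 − 1.282 = 0.456.
Power = Φ(0.456) = 0.676.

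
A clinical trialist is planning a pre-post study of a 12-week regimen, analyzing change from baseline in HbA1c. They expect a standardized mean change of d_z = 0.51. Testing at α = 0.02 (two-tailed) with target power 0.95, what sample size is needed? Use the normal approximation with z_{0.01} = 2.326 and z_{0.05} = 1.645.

n = 61 pairs

For a paired (one-sample on differences) test: n = ((z_{α/2} + z_β) / d)².
z_{α/2} + z_β = 2.326 + 1.645 = 3.971.
n = (3.971 / 0.51)² = 7.786² = 60.63.
Round up.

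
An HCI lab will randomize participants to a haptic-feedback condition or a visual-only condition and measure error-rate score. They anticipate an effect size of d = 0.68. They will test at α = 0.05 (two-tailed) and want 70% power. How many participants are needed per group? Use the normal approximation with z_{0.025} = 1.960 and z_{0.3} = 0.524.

For two independent groups with equal n: n = 2·((z_{α/2} + z_β) / d)².
z_{α/2} + z_β = 1.960 + 0.524 = 2.484.
n = 2 × (2.484 / 0.68)² = 2 × 3.653² = 2 × 13.34 = 26.7.
Round up to the next whole participant.

n = 27 per group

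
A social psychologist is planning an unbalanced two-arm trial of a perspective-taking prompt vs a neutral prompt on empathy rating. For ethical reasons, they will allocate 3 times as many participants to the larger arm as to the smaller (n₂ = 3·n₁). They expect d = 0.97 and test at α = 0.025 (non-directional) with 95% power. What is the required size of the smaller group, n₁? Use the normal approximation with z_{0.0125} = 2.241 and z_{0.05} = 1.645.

n₁ = 22

With allocation ratio k = n₂/n₁ = 3, Var(x̄₁−x̄₂) = σ²(1/n₁ + 1/(k·n₁)) = σ²·(k+1)/(k·n₁).
So n₁ = (1 + 1/k)·((z_{α/2} + z_β)/d)² = 1.333 × (3.886/0.97)².
n₁ = 1.333 × 16.05 = 21.4.
Round up: n₁ = 22, giving n₂ = 3 × 22 = 66.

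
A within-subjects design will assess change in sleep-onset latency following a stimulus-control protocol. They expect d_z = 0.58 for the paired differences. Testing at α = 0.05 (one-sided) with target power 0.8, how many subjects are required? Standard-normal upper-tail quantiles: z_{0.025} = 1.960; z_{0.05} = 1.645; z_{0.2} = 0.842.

For a paired (one-sample on differences) test: n = ((z_{α} + z_β) / d)².
z_{α} + z_β = 1.645 + 0.842 = 2.487.
n = (2.487 / 0.58)² = 4.288² = 18.39.
Round up.

n = 19 pairs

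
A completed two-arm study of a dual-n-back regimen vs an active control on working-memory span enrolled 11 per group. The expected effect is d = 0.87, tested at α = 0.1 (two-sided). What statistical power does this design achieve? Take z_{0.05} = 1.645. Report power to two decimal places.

power ≈ 0.65

For two equal groups, power = Φ(d·√(n/2) − z_{α/2}).
d·√(n/2) = 0.87 × √(11/2) = 0.87 × 2.345 = 2.040.
z_β = 2.040 − 1.645 = 0.395.
Power = Φ(0.395) = 0.654.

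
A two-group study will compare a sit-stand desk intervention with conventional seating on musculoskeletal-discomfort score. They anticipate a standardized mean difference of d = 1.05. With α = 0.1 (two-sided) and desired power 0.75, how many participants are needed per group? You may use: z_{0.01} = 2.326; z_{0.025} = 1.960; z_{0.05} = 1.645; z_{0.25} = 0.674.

n = 10 per group

For two independent groups with equal n: n = 2·((z_{α/2} + z_β) / d)².
z_{α/2} + z_β = 1.645 + 0.674 = 2.319.
n = 2 × (2.319 / 1.05)² = 2 × 2.209² = 2 × 4.88 = 9.8.
Round up to the next whole participant.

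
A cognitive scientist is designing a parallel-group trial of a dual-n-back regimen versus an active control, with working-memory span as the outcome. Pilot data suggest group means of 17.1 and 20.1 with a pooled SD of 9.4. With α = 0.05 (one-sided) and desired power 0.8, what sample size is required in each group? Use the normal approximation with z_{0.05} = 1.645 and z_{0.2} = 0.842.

Cohen's d = |M₁ − M₂| / SD_pooled = |17.1 − 20.1| / 9.4 = 3.0 / 9.4 = 0.319.
For two independent groups with equal n: n = 2·((z_{α} + z_β) / d)².
z_{α} + z_β = 1.645 + 0.842 = 2.487.
n = 2 × (2.487 / 0.319)² = 2 × 7.796² = 2 × 60.78 = 121.6.
Round up to the next whole participant.

n = 122 per group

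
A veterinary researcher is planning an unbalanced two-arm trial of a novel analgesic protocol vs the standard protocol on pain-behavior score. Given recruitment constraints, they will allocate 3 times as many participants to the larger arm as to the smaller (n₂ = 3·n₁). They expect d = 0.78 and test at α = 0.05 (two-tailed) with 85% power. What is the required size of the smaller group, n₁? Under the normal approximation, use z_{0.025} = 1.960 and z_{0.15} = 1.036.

n₁ = 20

With allocation ratio k = n₂/n₁ = 3, Var(x̄₁−x̄₂) = σ²(1/n₁ + 1/(k·n₁)) = σ²·(k+1)/(k·n₁).
So n₁ = (1 + 1/k)·((z_{α/2} + z_β)/d)² = 1.333 × (2.996/0.78)².
n₁ = 1.333 × 14.75 = 19.7.
Round up: n₁ = 20, giving n₂ = 3 × 20 = 60.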